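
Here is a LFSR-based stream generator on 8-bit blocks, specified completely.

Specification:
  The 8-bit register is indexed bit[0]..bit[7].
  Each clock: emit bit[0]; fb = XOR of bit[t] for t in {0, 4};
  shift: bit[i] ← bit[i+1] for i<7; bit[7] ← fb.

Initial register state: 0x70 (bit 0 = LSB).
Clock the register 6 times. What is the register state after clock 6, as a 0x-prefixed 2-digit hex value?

reg_0 = 0x70
clock 1: out=0, reg = 0xB8
clock 2: out=0, reg = 0xDC
clock 3: out=0, reg = 0xEE
clock 4: out=0, reg = 0x77
clock 5: out=1, reg = 0x3B
clock 6: out=1, reg = 0x1D

0x1D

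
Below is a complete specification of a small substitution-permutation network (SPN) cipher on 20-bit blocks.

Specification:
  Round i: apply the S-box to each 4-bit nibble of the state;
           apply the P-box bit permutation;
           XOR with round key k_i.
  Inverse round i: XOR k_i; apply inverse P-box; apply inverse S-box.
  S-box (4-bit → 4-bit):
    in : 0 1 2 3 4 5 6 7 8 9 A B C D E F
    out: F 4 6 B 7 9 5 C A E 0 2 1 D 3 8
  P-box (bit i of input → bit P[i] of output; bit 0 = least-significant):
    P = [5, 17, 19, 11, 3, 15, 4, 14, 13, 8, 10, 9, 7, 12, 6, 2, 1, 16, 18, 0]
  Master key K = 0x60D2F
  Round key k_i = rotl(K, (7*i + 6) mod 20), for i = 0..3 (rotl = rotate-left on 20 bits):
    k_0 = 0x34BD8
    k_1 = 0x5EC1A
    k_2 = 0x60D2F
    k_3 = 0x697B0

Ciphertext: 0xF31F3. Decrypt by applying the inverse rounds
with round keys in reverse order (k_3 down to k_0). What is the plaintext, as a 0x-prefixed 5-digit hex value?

s_0 = ciphertext = 0xF31F3
s_1 = InvRound(s_0, k_3) = 0x31DB1
s_2 = InvRound(s_1, k_2) = 0x43A6A
s_3 = InvRound(s_2, k_1) = 0xB279C
s_4 = InvRound(s_3, k_0) = 0xA76F7

0xA76F7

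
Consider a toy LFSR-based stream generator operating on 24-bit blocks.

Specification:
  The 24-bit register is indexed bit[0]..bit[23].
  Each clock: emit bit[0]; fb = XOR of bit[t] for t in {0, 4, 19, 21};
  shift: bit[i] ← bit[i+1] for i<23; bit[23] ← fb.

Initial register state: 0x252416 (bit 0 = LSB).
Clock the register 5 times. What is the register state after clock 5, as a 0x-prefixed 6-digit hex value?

reg_0 = 0x252416
clock 1: out=0, reg = 0x12920B
clock 2: out=1, reg = 0x894905
clock 3: out=1, reg = 0x44A482
clock 4: out=0, reg = 0x225241
clock 5: out=1, reg = 0x112920

0x112920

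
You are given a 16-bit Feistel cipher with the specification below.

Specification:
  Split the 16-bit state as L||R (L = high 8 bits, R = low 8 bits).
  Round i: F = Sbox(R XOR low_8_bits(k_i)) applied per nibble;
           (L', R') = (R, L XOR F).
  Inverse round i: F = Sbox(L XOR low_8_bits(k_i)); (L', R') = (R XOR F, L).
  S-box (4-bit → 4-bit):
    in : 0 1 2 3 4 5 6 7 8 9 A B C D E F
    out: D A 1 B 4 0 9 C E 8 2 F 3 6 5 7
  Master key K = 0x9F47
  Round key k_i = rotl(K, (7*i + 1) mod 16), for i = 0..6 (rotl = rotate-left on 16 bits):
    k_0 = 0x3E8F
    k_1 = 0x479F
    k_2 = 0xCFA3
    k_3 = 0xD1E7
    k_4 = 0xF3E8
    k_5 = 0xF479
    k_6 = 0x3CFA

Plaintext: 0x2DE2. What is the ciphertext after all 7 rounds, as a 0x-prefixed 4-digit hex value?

s_0 = plaintext = 0x2DE2
s_1 = Round(s_0, k_0) = 0xE2BB
s_2 = Round(s_1, k_1) = 0xBBF6
s_3 = Round(s_2, k_2) = 0xF6BB
s_4 = Round(s_3, k_3) = 0xBBF5
s_5 = Round(s_4, k_4) = 0xF51D
s_6 = Round(s_5, k_5) = 0x1D61
s_7 = Round(s_6, k_6) = 0x6192

0x6192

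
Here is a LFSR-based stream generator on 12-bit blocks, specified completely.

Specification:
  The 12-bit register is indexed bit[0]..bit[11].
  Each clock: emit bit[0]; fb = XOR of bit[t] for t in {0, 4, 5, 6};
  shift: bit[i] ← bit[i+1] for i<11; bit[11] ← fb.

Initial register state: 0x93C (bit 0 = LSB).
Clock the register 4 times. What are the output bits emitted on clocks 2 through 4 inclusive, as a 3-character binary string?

reg_0 = 0x93C
clock 1: out=0, reg = 0x49E
clock 2: out=0, reg = 0xA4F
clock 3: out=1, reg = 0x527
clock 4: out=1, reg = 0x293

011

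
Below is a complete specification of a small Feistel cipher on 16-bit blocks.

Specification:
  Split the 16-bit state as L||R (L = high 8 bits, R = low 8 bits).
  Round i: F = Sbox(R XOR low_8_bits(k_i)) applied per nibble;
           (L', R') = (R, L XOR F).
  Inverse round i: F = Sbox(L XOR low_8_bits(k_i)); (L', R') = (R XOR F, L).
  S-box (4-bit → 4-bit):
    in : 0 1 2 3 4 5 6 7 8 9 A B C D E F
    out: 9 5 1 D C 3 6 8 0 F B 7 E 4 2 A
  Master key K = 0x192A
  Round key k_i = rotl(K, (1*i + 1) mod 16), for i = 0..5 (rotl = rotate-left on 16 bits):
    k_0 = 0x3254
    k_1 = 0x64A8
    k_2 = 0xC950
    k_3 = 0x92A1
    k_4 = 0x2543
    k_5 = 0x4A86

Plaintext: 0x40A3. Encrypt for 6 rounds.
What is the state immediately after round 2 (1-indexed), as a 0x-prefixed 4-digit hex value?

0xE86A

s_0 = plaintext = 0x40A3
s_1 = Round(s_0, k_0) = 0xA3E8
s_2 = Round(s_1, k_1) = 0xE86A
s_3 = Round(s_2, k_2) = 0x6A33
s_4 = Round(s_3, k_3) = 0x339B
s_5 = Round(s_4, k_4) = 0x9B73
s_6 = Round(s_5, k_5) = 0x7338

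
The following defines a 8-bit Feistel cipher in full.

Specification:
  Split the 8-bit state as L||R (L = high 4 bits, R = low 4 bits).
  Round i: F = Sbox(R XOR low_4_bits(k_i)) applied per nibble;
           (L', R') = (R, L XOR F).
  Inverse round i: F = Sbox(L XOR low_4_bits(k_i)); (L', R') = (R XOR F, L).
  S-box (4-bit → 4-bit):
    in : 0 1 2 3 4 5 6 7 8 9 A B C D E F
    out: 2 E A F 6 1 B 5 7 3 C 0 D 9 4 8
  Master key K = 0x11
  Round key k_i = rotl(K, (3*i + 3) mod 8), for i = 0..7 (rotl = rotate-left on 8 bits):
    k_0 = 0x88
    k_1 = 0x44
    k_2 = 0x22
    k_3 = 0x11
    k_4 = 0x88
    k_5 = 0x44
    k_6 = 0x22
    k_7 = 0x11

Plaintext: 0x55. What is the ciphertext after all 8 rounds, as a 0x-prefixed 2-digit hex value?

s_0 = plaintext = 0x55
s_1 = Round(s_0, k_0) = 0x5C
s_2 = Round(s_1, k_1) = 0xC2
s_3 = Round(s_2, k_2) = 0x2E
s_4 = Round(s_3, k_3) = 0xEA
s_5 = Round(s_4, k_4) = 0xA4
s_6 = Round(s_5, k_5) = 0x48
s_7 = Round(s_6, k_6) = 0x88
s_8 = Round(s_7, k_7) = 0x8B

0x8B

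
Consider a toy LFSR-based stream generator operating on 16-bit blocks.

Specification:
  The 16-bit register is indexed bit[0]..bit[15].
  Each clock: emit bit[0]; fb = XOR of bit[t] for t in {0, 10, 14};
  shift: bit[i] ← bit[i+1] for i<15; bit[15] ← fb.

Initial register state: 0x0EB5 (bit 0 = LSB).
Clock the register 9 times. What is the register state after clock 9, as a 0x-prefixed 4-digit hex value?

0x8707

reg_0 = 0x0EB5
clock 1: out=1, reg = 0x075A
clock 2: out=0, reg = 0x83AD
clock 3: out=1, reg = 0xC1D6
clock 4: out=0, reg = 0xE0EB
clock 5: out=1, reg = 0x7075
clock 6: out=1, reg = 0x383A
clock 7: out=0, reg = 0x1C1D
clock 8: out=1, reg = 0x0E0E
clock 9: out=0, reg = 0x8707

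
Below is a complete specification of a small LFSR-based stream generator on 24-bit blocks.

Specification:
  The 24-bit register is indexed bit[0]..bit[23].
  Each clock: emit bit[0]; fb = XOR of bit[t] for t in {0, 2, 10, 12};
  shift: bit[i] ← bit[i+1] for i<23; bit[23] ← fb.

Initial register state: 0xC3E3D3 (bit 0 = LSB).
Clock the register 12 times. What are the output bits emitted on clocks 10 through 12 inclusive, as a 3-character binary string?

100

reg_0 = 0xC3E3D3
clock 1: out=1, reg = 0xE1F1E9
clock 2: out=1, reg = 0x70F8F4
clock 3: out=0, reg = 0x387C7A
clock 4: out=0, reg = 0x1C3E3D
clock 5: out=1, reg = 0x0E1F1E
clock 6: out=0, reg = 0x870F8F
clock 7: out=1, reg = 0xC387C7
clock 8: out=1, reg = 0xE1C3E3
clock 9: out=1, reg = 0xF0E1F1
clock 10: out=1, reg = 0xF870F8
clock 11: out=0, reg = 0xFC387C
clock 12: out=0, reg = 0x7E1C3E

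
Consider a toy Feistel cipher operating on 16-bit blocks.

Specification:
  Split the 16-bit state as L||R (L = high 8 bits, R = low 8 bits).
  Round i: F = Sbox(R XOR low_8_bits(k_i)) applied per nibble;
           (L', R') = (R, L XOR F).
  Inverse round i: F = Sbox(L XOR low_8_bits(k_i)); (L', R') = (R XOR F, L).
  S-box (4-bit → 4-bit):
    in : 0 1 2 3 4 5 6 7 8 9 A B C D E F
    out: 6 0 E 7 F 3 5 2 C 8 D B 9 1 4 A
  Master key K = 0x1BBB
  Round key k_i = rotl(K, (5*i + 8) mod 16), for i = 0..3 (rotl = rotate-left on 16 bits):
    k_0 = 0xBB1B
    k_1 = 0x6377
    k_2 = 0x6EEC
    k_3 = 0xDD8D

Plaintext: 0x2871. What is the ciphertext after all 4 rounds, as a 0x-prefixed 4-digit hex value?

s_0 = plaintext = 0x2871
s_1 = Round(s_0, k_0) = 0x7175
s_2 = Round(s_1, k_1) = 0x751F
s_3 = Round(s_2, k_2) = 0x1FD2
s_4 = Round(s_3, k_3) = 0xD225

0xD225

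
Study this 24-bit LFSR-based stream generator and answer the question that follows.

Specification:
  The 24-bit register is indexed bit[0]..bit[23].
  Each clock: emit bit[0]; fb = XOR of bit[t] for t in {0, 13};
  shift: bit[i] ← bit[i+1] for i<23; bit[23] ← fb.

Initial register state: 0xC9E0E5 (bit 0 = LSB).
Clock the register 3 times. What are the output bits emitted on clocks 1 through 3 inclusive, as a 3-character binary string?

101

reg_0 = 0xC9E0E5
clock 1: out=1, reg = 0x64F072
clock 2: out=0, reg = 0xB27839
clock 3: out=1, reg = 0x593C1C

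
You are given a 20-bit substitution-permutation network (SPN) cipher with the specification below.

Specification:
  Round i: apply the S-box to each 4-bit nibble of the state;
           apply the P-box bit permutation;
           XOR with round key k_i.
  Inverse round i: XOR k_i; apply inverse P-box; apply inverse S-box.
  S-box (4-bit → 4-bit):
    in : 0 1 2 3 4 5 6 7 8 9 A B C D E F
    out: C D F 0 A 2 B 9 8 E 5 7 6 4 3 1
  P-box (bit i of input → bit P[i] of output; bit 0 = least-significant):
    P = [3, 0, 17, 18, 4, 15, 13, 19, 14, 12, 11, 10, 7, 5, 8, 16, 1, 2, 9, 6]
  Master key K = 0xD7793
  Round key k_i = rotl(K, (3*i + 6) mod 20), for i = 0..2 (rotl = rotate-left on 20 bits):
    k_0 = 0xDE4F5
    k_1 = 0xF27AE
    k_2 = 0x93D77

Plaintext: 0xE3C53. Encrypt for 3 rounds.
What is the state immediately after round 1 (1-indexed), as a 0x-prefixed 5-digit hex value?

s_0 = plaintext = 0xE3C53
s_1 = Round(s_0, k_0) = 0xD7CF3
s_2 = Round(s_1, k_1) = 0xE3D3E
s_3 = Round(s_2, k_2) = 0x93578

0xD7CF3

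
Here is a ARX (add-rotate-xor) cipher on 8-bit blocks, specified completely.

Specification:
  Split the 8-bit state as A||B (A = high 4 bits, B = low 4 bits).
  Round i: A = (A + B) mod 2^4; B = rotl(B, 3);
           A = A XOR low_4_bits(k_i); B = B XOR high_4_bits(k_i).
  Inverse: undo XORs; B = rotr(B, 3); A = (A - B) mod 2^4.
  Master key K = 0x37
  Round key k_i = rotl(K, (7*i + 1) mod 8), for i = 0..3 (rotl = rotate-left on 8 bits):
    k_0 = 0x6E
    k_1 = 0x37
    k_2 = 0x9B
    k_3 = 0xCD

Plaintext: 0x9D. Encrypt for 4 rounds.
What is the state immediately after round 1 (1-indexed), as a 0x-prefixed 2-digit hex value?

0x88

s_0 = plaintext = 0x9D
s_1 = Round(s_0, k_0) = 0x88
s_2 = Round(s_1, k_1) = 0x77
s_3 = Round(s_2, k_2) = 0x52
s_4 = Round(s_3, k_3) = 0xAD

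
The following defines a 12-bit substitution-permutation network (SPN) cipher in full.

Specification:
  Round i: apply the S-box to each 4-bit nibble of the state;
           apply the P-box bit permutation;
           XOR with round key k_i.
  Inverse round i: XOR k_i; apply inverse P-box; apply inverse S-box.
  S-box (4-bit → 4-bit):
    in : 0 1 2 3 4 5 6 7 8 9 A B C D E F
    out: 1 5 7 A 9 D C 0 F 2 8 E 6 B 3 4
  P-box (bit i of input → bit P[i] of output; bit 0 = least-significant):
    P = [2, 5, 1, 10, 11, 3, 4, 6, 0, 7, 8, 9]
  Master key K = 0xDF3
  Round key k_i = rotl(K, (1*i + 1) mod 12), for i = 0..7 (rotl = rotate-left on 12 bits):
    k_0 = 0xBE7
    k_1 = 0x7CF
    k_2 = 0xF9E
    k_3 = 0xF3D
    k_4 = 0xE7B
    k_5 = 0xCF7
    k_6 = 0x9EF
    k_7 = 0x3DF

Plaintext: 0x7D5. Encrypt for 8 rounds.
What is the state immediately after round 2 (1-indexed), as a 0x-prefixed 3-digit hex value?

0x7AF

s_0 = plaintext = 0x7D5
s_1 = Round(s_0, k_0) = 0x7A9
s_2 = Round(s_1, k_1) = 0x7AF
s_3 = Round(s_2, k_2) = 0xFDC
s_4 = Round(s_3, k_3) = 0x657
s_5 = Round(s_4, k_4) = 0x52B
s_6 = Round(s_5, k_5) = 0x3CC
s_7 = Round(s_6, k_6) = 0xB55
s_8 = Round(s_7, k_7) = 0xC09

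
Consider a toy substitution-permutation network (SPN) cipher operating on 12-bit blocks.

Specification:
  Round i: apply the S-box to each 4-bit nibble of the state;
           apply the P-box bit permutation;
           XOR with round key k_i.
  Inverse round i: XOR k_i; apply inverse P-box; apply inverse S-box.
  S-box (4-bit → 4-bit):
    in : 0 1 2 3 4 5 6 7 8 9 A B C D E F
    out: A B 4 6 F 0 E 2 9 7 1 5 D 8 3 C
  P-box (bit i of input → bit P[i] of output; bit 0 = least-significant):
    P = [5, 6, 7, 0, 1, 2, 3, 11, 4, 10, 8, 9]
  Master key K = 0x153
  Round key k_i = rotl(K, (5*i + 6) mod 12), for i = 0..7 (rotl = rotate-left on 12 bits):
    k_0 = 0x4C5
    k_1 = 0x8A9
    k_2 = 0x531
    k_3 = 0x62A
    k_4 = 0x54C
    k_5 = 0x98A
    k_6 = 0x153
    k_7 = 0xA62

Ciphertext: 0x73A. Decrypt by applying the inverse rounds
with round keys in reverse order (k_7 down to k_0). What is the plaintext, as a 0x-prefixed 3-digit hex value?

0x661

s_0 = ciphertext = 0x73A
s_1 = InvRound(s_0, k_7) = 0x9F7
s_2 = InvRound(s_1, k_6) = 0x50B
s_3 = InvRound(s_2, k_5) = 0x7DF
s_4 = InvRound(s_3, k_4) = 0x8AF
s_5 = InvRound(s_4, k_3) = 0x00F
s_6 = InvRound(s_5, k_2) = 0x99A
s_7 = InvRound(s_6, k_1) = 0xBA8
s_8 = InvRound(s_7, k_0) = 0x661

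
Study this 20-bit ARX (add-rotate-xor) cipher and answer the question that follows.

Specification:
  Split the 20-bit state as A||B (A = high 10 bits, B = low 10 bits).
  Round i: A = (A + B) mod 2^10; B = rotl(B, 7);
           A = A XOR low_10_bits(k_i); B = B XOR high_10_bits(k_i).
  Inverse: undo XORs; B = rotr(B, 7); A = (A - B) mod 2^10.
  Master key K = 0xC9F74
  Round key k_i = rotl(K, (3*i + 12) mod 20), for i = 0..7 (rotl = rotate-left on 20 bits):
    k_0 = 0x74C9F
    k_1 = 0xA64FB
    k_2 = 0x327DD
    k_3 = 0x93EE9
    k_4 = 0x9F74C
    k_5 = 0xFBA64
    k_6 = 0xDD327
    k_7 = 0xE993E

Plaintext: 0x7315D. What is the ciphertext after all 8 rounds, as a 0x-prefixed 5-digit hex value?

s_0 = plaintext = 0x7315D
s_1 = Round(s_0, k_0) = 0xEDB78
s_2 = Round(s_1, k_1) = 0xF56F6
s_3 = Round(s_2, k_2) = 0x45B97
s_4 = Round(s_3, k_3) = 0x911BD
s_5 = Round(s_4, k_4) = 0xD34CA
s_6 = Round(s_5, k_5) = 0x9CEF7
s_7 = Round(s_6, k_6) = 0x934AA
s_8 = Round(s_7, k_7) = 0xF26B3

0xF26B3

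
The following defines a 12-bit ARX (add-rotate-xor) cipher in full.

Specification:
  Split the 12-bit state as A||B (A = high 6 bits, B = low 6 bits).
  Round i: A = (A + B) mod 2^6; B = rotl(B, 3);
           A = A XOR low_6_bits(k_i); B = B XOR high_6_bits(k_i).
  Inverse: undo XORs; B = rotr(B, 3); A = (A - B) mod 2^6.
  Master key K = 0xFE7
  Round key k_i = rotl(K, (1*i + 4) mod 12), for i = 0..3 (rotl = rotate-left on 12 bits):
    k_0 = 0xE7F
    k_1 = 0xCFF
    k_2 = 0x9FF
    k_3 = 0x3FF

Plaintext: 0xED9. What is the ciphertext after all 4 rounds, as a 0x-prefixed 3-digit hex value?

0xF16

s_0 = plaintext = 0xED9
s_1 = Round(s_0, k_0) = 0xAF2
s_2 = Round(s_1, k_1) = 0x8A5
s_3 = Round(s_2, k_2) = 0xE0B
s_4 = Round(s_3, k_3) = 0xF16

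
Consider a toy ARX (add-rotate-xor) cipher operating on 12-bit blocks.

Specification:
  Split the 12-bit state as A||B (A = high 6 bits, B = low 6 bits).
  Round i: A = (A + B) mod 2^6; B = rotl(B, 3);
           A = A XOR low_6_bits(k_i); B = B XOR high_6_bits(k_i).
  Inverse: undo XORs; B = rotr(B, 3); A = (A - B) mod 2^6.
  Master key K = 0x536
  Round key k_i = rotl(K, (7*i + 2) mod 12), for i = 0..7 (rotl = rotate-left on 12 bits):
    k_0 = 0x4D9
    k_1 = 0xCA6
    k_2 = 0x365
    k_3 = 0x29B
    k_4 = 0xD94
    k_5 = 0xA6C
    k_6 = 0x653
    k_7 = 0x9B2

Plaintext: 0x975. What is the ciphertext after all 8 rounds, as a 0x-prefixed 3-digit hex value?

0x0CC

s_0 = plaintext = 0x975
s_1 = Round(s_0, k_0) = 0x0FD
s_2 = Round(s_1, k_1) = 0x99D
s_3 = Round(s_2, k_2) = 0x9A6
s_4 = Round(s_3, k_3) = 0x5FE
s_5 = Round(s_4, k_4) = 0x041
s_6 = Round(s_5, k_5) = 0xBA1
s_7 = Round(s_6, k_6) = 0x715
s_8 = Round(s_7, k_7) = 0x0CC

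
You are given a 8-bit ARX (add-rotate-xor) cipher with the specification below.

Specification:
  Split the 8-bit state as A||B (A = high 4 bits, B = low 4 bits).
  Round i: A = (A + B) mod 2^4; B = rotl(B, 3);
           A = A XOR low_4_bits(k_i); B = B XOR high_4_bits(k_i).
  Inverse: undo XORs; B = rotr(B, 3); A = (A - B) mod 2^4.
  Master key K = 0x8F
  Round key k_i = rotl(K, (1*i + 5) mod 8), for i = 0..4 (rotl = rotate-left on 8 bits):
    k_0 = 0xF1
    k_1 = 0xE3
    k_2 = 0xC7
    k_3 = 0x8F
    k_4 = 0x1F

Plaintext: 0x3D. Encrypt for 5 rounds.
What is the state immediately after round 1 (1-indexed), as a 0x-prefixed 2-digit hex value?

s_0 = plaintext = 0x3D
s_1 = Round(s_0, k_0) = 0x11
s_2 = Round(s_1, k_1) = 0x16
s_3 = Round(s_2, k_2) = 0x0F
s_4 = Round(s_3, k_3) = 0x07
s_5 = Round(s_4, k_4) = 0x8A

0x11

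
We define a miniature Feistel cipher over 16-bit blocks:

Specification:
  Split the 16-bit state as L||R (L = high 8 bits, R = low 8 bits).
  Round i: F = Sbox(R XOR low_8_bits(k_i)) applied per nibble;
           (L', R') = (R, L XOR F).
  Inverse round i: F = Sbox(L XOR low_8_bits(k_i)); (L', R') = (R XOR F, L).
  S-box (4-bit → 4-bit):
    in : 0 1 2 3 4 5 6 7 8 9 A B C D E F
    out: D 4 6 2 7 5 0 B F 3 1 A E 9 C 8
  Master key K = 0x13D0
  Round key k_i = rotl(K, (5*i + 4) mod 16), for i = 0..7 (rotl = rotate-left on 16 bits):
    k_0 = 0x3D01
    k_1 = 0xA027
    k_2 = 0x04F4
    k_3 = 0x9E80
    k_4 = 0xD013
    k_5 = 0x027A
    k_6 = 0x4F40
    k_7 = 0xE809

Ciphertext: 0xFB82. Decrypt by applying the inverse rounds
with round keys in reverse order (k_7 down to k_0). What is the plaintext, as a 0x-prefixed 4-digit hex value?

s_0 = ciphertext = 0xFB82
s_1 = InvRound(s_0, k_7) = 0x04FB
s_2 = InvRound(s_1, k_6) = 0x8C04
s_3 = InvRound(s_2, k_5) = 0x848C
s_4 = InvRound(s_3, k_4) = 0xB784
s_5 = InvRound(s_4, k_3) = 0xAFB7
s_6 = InvRound(s_5, k_2) = 0xEDAF
s_7 = InvRound(s_6, k_1) = 0x4EED
s_8 = InvRound(s_7, k_0) = 0x954E

0x954E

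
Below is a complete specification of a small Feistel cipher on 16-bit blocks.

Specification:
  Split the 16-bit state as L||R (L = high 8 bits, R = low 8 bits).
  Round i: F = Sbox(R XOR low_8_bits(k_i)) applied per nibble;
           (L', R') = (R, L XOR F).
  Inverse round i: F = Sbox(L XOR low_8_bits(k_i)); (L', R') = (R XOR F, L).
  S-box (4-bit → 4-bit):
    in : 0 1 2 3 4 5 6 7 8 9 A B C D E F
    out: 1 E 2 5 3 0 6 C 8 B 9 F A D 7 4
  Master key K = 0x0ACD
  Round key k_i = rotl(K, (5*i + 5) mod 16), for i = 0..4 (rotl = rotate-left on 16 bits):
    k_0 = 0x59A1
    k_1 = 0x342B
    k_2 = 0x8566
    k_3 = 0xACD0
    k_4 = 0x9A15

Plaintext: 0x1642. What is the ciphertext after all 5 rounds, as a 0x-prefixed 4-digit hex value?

s_0 = plaintext = 0x1642
s_1 = Round(s_0, k_0) = 0x4263
s_2 = Round(s_1, k_1) = 0x637A
s_3 = Round(s_2, k_2) = 0x7A89
s_4 = Round(s_3, k_3) = 0x8971
s_5 = Round(s_4, k_4) = 0x71EA

0x71EA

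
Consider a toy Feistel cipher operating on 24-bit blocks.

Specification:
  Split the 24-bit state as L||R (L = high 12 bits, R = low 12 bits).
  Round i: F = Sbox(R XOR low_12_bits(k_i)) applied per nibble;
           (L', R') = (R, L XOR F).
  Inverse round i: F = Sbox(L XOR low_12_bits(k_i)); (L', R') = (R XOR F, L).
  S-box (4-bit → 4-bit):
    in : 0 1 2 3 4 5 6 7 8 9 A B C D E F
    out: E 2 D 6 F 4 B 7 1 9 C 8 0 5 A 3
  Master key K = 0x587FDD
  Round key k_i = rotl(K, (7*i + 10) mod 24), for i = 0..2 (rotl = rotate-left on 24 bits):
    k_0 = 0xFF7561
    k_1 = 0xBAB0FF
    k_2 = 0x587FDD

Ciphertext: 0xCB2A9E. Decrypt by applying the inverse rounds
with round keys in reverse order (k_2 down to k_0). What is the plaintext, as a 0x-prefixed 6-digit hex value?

0x537CEF

s_0 = ciphertext = 0xCB2A9E
s_1 = InvRound(s_0, k_2) = 0xC2DCB2
s_2 = InvRound(s_1, k_1) = 0xCEFC2D
s_3 = InvRound(s_2, k_0) = 0x537CEF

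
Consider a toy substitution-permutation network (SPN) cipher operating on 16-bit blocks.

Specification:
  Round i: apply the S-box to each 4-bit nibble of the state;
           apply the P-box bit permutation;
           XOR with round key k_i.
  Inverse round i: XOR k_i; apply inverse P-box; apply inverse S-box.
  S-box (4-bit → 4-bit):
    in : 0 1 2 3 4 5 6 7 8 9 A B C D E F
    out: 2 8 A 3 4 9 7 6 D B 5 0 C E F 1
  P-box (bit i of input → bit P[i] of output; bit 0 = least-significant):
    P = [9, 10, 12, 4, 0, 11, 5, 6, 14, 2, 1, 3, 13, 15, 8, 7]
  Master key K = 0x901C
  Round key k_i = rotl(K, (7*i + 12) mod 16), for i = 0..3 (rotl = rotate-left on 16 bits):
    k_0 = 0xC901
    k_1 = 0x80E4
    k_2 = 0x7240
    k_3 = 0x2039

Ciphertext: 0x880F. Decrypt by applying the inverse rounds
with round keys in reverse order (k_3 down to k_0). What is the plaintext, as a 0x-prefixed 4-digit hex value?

0x6476

s_0 = ciphertext = 0x880F
s_1 = InvRound(s_0, k_3) = 0x3771
s_2 = InvRound(s_1, k_2) = 0x4FA2
s_3 = InvRound(s_2, k_1) = 0x7623
s_4 = InvRound(s_3, k_0) = 0x6476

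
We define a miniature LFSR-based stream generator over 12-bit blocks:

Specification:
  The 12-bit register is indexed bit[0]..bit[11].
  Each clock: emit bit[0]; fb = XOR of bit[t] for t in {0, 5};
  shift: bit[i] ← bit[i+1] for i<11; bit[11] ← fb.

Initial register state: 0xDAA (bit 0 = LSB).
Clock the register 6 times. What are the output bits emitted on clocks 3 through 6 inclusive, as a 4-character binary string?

0101

reg_0 = 0xDAA
clock 1: out=0, reg = 0xED5
clock 2: out=1, reg = 0xF6A
clock 3: out=0, reg = 0xFB5
clock 4: out=1, reg = 0x7DA
clock 5: out=0, reg = 0x3ED
clock 6: out=1, reg = 0x1F6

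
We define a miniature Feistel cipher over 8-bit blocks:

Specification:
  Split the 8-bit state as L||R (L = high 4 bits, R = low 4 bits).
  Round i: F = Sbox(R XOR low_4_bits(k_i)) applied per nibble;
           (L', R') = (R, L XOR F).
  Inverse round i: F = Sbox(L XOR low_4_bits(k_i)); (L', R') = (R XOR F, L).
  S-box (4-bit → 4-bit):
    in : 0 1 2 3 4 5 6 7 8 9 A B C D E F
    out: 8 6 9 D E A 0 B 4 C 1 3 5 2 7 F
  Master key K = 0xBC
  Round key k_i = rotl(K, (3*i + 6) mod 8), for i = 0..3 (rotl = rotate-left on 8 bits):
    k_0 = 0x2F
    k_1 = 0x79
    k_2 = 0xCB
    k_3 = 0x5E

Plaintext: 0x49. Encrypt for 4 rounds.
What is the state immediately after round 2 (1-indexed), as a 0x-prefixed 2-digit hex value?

0x4B

s_0 = plaintext = 0x49
s_1 = Round(s_0, k_0) = 0x94
s_2 = Round(s_1, k_1) = 0x4B
s_3 = Round(s_2, k_2) = 0xBC
s_4 = Round(s_3, k_3) = 0xC2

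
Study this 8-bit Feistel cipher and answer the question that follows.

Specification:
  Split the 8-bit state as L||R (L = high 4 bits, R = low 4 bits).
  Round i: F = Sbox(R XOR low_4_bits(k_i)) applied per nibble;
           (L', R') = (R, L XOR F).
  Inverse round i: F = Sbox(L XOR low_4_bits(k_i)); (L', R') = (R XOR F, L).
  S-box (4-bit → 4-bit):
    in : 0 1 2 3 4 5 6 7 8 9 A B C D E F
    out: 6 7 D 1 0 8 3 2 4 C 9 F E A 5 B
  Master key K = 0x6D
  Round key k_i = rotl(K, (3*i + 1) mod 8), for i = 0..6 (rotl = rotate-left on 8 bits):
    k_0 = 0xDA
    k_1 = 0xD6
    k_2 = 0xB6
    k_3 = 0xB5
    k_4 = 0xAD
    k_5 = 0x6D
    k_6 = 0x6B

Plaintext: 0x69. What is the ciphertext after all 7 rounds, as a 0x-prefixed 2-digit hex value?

0x98

s_0 = plaintext = 0x69
s_1 = Round(s_0, k_0) = 0x97
s_2 = Round(s_1, k_1) = 0x7E
s_3 = Round(s_2, k_2) = 0xE3
s_4 = Round(s_3, k_3) = 0x3D
s_5 = Round(s_4, k_4) = 0xD5
s_6 = Round(s_5, k_5) = 0x59
s_7 = Round(s_6, k_6) = 0x98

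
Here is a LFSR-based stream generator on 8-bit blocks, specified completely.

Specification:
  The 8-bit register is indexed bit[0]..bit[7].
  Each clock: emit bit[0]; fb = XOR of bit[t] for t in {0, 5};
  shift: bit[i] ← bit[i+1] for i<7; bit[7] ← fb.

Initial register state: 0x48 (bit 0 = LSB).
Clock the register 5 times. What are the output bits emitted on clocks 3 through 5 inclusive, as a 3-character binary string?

reg_0 = 0x48
clock 1: out=0, reg = 0x24
clock 2: out=0, reg = 0x92
clock 3: out=0, reg = 0x49
clock 4: out=1, reg = 0xA4
clock 5: out=0, reg = 0xD2

010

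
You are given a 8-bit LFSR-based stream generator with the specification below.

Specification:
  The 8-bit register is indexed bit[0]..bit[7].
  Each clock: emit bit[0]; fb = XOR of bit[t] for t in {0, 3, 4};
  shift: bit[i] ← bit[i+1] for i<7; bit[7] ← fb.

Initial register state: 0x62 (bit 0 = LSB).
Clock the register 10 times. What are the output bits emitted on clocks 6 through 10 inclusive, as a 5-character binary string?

reg_0 = 0x62
clock 1: out=0, reg = 0x31
clock 2: out=1, reg = 0x18
clock 3: out=0, reg = 0x0C
clock 4: out=0, reg = 0x86
clock 5: out=0, reg = 0x43
clock 6: out=1, reg = 0xA1
clock 7: out=1, reg = 0xD0
clock 8: out=0, reg = 0xE8
clock 9: out=0, reg = 0xF4
clock 10: out=0, reg = 0xFA

11000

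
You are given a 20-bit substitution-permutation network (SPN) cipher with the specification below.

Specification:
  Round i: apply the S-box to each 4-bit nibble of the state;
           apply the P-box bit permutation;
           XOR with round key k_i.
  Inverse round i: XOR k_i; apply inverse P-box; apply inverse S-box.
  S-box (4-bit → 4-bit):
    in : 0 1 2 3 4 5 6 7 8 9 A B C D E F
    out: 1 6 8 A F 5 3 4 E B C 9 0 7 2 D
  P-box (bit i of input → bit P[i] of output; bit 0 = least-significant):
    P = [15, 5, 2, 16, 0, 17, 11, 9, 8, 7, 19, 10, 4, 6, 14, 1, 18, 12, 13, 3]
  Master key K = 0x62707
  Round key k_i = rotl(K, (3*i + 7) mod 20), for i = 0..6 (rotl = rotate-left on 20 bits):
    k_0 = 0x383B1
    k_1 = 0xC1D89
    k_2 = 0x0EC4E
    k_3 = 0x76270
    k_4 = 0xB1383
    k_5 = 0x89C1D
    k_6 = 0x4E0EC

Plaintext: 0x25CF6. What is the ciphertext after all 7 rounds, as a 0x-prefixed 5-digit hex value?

0xFE267

s_0 = plaintext = 0x25CF6
s_1 = Round(s_0, k_0) = 0x34988
s_2 = Round(s_1, k_1) = 0xF4277
s_3 = Round(s_2, k_2) = 0x48010
s_4 = Round(s_3, k_3) = 0x19B3A
s_5 = Round(s_4, k_4) = 0x824D5
s_6 = Round(s_5, k_5) = 0x22192
s_7 = Round(s_6, k_6) = 0xFE267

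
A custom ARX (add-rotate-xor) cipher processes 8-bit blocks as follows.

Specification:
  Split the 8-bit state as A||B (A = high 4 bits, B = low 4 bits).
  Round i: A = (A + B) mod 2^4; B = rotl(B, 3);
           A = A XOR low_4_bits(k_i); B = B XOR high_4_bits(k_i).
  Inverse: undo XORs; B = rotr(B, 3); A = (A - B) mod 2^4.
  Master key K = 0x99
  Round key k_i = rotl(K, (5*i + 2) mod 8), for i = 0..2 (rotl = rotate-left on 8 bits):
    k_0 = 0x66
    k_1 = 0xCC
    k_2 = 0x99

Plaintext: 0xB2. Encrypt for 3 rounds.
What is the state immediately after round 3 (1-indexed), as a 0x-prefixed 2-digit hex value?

0xC2

s_0 = plaintext = 0xB2
s_1 = Round(s_0, k_0) = 0xB7
s_2 = Round(s_1, k_1) = 0xE7
s_3 = Round(s_2, k_2) = 0xC2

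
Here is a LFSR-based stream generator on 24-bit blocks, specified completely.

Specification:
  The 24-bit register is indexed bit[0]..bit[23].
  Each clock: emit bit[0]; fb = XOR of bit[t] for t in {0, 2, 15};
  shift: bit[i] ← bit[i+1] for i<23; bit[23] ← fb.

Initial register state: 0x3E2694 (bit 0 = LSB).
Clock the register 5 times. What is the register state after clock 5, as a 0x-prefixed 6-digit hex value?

reg_0 = 0x3E2694
clock 1: out=0, reg = 0x9F134A
clock 2: out=0, reg = 0x4F89A5
clock 3: out=1, reg = 0xA7C4D2
clock 4: out=0, reg = 0xD3E269
clock 5: out=1, reg = 0x69F134

0x69F134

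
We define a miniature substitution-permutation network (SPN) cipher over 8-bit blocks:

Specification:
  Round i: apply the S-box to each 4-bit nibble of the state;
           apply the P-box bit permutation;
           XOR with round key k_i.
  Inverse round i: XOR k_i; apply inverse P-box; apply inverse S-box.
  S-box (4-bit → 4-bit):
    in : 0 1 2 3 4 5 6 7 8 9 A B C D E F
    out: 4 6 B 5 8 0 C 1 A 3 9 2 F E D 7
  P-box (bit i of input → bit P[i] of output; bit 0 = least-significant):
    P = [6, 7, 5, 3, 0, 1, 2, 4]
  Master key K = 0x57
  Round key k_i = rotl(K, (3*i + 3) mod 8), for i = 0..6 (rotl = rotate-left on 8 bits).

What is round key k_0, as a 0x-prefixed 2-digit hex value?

K = 0x57
k_0 = rotl(K, (3*0+3) mod 8) = rotl(K, 3) = 0xBA

0xBA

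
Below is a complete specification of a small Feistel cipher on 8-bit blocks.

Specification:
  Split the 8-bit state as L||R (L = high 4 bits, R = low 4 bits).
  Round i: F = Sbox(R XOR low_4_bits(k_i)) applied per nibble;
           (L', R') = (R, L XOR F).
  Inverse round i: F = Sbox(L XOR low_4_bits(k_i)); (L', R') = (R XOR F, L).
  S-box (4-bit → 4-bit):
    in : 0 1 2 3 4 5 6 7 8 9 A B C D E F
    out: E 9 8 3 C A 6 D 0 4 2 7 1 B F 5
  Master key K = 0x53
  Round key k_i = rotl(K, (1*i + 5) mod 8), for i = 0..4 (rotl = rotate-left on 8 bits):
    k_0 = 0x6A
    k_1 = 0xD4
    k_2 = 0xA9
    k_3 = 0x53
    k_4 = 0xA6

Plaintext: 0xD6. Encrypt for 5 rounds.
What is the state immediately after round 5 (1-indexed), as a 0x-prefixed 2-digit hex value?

0x41

s_0 = plaintext = 0xD6
s_1 = Round(s_0, k_0) = 0x6C
s_2 = Round(s_1, k_1) = 0xC6
s_3 = Round(s_2, k_2) = 0x69
s_4 = Round(s_3, k_3) = 0x94
s_5 = Round(s_4, k_4) = 0x41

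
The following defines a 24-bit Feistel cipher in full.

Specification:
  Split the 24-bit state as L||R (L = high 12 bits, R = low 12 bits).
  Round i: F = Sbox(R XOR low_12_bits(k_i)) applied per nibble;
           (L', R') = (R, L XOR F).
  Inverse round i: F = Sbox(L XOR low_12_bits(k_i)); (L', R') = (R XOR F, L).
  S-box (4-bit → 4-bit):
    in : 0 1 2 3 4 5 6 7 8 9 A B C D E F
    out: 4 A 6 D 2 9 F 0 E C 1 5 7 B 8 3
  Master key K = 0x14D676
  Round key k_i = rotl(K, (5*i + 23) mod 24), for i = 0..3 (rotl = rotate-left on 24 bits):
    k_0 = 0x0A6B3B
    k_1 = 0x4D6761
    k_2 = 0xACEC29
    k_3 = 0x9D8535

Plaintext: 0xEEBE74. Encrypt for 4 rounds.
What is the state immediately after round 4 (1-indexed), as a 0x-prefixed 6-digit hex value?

0x8E21D8

s_0 = plaintext = 0xEEBE74
s_1 = Round(s_0, k_0) = 0xE747C8
s_2 = Round(s_1, k_1) = 0x7C8A68
s_3 = Round(s_2, k_2) = 0xA688E2
s_4 = Round(s_3, k_3) = 0x8E21D8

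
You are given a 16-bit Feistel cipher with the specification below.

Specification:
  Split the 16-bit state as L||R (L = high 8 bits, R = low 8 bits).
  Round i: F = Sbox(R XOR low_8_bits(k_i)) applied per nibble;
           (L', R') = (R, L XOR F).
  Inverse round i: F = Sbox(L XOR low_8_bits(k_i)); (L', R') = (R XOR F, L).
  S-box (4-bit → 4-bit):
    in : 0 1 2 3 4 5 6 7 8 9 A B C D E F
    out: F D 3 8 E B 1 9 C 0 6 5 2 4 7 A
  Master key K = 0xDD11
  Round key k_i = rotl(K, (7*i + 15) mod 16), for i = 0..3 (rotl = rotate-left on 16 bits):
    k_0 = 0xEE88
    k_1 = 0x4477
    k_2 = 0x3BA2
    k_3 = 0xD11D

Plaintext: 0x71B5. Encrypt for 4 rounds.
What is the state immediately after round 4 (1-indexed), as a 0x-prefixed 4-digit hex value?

s_0 = plaintext = 0x71B5
s_1 = Round(s_0, k_0) = 0xB5F5
s_2 = Round(s_1, k_1) = 0xF576
s_3 = Round(s_2, k_2) = 0x76BB
s_4 = Round(s_3, k_3) = 0xBB17

0xBB17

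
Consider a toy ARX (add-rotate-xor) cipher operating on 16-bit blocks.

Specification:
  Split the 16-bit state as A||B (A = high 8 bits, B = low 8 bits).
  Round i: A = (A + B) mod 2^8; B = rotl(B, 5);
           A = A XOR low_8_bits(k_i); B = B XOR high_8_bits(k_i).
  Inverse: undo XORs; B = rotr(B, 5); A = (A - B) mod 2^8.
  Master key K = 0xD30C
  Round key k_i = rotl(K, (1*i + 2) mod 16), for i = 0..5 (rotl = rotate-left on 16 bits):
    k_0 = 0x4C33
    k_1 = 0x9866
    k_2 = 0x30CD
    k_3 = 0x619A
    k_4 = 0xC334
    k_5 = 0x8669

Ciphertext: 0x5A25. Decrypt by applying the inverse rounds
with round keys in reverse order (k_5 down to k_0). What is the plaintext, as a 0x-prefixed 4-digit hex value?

0xA05D

s_0 = ciphertext = 0x5A25
s_1 = InvRound(s_0, k_5) = 0x161D
s_2 = InvRound(s_1, k_4) = 0x2CF6
s_3 = InvRound(s_2, k_3) = 0xFABC
s_4 = InvRound(s_3, k_2) = 0xD364
s_5 = InvRound(s_4, k_1) = 0xCEE7
s_6 = InvRound(s_5, k_0) = 0xA05D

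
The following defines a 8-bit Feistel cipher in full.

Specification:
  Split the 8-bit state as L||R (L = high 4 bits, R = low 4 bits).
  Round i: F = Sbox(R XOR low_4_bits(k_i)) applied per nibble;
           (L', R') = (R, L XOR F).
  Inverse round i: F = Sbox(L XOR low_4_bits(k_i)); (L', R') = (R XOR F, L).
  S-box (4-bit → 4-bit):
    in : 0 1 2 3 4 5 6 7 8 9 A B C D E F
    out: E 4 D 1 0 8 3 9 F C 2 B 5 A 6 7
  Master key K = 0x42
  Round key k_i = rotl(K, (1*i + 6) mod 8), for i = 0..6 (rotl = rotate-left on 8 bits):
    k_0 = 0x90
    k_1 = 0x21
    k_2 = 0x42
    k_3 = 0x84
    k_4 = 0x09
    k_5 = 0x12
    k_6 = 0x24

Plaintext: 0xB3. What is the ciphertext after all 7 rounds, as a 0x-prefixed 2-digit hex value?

0xF3

s_0 = plaintext = 0xB3
s_1 = Round(s_0, k_0) = 0x3A
s_2 = Round(s_1, k_1) = 0xA8
s_3 = Round(s_2, k_2) = 0x88
s_4 = Round(s_3, k_3) = 0x8D
s_5 = Round(s_4, k_4) = 0xD8
s_6 = Round(s_5, k_5) = 0x8F
s_7 = Round(s_6, k_6) = 0xF3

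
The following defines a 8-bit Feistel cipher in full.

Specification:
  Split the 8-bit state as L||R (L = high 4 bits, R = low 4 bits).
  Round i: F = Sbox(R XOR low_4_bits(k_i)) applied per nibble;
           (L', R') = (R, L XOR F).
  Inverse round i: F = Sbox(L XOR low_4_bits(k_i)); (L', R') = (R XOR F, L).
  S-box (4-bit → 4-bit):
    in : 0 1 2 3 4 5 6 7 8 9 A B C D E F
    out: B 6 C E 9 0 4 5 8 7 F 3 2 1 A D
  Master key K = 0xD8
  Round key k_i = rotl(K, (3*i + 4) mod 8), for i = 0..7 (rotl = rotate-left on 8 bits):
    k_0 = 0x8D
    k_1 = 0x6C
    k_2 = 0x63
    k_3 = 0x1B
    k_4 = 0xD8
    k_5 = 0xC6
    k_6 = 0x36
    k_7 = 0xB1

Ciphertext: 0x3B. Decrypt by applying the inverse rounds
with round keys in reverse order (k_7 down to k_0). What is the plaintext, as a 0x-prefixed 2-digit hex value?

s_0 = ciphertext = 0x3B
s_1 = InvRound(s_0, k_7) = 0x73
s_2 = InvRound(s_1, k_6) = 0x57
s_3 = InvRound(s_2, k_5) = 0x95
s_4 = InvRound(s_3, k_4) = 0x39
s_5 = InvRound(s_4, k_3) = 0x13
s_6 = InvRound(s_5, k_2) = 0xF1
s_7 = InvRound(s_6, k_1) = 0xFF
s_8 = InvRound(s_7, k_0) = 0x3F

0x3F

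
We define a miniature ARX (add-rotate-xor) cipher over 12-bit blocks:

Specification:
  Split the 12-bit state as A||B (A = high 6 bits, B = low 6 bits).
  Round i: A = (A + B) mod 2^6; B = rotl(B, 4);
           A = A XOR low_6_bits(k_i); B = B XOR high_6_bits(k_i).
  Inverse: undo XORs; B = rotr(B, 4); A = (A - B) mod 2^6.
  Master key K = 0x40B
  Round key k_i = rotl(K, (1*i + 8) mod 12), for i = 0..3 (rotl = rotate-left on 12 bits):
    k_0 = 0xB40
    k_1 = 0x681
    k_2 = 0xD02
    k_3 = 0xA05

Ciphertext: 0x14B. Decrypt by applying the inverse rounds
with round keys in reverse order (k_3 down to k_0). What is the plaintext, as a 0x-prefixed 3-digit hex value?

s_0 = ciphertext = 0x14B
s_1 = InvRound(s_0, k_3) = 0xC8E
s_2 = InvRound(s_1, k_2) = 0x16B
s_3 = InvRound(s_2, k_1) = 0xF47
s_4 = InvRound(s_3, k_0) = 0x4EA

0x4EA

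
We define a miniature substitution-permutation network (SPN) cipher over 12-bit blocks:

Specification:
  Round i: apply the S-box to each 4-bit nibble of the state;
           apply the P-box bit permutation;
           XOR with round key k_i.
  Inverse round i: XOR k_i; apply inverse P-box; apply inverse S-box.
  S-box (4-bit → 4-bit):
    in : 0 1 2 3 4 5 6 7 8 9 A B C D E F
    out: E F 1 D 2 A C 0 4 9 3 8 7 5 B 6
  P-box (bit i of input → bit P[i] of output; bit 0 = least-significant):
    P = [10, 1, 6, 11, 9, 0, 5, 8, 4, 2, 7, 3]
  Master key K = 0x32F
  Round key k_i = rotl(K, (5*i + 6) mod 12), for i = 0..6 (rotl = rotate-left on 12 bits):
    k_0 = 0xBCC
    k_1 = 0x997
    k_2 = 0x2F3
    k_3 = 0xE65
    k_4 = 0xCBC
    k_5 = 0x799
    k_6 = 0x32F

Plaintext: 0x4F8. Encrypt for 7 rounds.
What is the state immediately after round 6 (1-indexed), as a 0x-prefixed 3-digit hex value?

s_0 = plaintext = 0x4F8
s_1 = Round(s_0, k_0) = 0xBA9
s_2 = Round(s_1, k_1) = 0x79E
s_3 = Round(s_2, k_2) = 0xDF1
s_4 = Round(s_3, k_3) = 0x296
s_5 = Round(s_4, k_4) = 0x7EC
s_6 = Round(s_5, k_5) = 0x0DA
s_7 = Round(s_6, k_6) = 0x581

0x0DA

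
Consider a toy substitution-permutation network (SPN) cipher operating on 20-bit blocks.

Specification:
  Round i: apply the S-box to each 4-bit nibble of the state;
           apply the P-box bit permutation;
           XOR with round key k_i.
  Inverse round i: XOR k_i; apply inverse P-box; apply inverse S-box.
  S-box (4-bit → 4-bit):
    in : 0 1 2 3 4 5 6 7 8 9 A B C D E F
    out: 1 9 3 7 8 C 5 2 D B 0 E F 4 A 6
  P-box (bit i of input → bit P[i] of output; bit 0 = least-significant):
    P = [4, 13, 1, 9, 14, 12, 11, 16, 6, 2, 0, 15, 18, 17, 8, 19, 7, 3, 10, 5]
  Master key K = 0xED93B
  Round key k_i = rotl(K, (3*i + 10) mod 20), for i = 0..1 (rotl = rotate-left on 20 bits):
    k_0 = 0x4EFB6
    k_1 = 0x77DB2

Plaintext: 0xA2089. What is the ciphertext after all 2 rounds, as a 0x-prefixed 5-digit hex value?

0xAE829

s_0 = plaintext = 0xA2089
s_1 = Round(s_0, k_0) = 0x385E6
s_2 = Round(s_1, k_1) = 0xAE829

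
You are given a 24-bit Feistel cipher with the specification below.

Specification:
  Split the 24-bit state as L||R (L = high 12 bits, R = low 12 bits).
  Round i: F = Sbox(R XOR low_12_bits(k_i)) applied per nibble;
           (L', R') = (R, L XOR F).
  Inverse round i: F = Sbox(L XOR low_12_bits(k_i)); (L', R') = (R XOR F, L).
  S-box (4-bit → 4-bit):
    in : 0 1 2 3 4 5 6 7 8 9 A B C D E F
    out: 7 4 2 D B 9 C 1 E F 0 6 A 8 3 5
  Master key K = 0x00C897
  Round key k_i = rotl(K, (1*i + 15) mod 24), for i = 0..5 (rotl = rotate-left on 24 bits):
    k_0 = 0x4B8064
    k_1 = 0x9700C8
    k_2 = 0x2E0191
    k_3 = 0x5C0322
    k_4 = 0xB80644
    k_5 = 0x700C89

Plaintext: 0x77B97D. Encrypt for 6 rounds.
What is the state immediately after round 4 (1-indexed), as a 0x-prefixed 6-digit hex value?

s_0 = plaintext = 0x77B97D
s_1 = Round(s_0, k_0) = 0x97D834
s_2 = Round(s_1, k_1) = 0x834727
s_3 = Round(s_2, k_2) = 0x727458
s_4 = Round(s_3, k_3) = 0x458637
s_5 = Round(s_4, k_4) = 0x637345
s_6 = Round(s_5, k_5) = 0x34539D

0x458637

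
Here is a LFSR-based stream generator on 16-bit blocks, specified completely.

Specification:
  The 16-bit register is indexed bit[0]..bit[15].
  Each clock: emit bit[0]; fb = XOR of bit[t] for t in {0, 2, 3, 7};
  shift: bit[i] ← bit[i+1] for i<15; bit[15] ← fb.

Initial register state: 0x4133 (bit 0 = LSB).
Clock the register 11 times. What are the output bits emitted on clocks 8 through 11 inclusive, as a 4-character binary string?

reg_0 = 0x4133
clock 1: out=1, reg = 0xA099
clock 2: out=1, reg = 0xD04C
clock 3: out=0, reg = 0x6826
clock 4: out=0, reg = 0xB413
clock 5: out=1, reg = 0xDA09
clock 6: out=1, reg = 0x6D04
clock 7: out=0, reg = 0xB682
clock 8: out=0, reg = 0xDB41
clock 9: out=1, reg = 0xEDA0
clock 10: out=0, reg = 0xF6D0
clock 11: out=0, reg = 0xFB68

0100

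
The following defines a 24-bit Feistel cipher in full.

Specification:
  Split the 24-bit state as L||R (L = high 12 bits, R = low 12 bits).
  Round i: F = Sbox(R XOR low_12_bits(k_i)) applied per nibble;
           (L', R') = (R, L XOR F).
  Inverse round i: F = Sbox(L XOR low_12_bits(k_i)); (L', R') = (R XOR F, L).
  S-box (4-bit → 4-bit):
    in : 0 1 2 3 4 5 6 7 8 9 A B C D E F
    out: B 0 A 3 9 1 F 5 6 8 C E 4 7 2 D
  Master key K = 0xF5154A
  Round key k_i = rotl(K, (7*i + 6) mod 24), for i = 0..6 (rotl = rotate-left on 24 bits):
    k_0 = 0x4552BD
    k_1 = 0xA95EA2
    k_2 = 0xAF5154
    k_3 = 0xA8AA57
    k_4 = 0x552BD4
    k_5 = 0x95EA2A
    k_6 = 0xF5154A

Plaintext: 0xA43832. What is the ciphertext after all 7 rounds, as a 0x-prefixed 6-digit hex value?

0x5C71B3

s_0 = plaintext = 0xA43832
s_1 = Round(s_0, k_0) = 0x83262E
s_2 = Round(s_1, k_1) = 0x62EE56
s_3 = Round(s_2, k_2) = 0xE56B94
s_4 = Round(s_3, k_3) = 0xB94E15
s_5 = Round(s_4, k_4) = 0xE15AD4
s_6 = Round(s_5, k_5) = 0xAD45C7
s_7 = Round(s_6, k_6) = 0x5C71B3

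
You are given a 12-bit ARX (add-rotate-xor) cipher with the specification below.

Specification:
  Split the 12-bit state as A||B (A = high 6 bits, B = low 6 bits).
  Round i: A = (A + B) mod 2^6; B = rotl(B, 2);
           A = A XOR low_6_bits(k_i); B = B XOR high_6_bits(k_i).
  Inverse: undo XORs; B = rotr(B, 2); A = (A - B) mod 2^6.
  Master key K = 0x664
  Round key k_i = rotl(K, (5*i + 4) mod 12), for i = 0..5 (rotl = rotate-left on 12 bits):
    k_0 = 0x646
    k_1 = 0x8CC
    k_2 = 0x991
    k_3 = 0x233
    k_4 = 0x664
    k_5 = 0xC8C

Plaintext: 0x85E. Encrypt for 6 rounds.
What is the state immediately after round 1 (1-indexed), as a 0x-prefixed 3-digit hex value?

s_0 = plaintext = 0x85E
s_1 = Round(s_0, k_0) = 0xE60
s_2 = Round(s_1, k_1) = 0x561
s_3 = Round(s_2, k_2) = 0x9E0
s_4 = Round(s_3, k_3) = 0xD0A
s_5 = Round(s_4, k_4) = 0x6B1
s_6 = Round(s_5, k_5) = 0x1F5

0xE60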